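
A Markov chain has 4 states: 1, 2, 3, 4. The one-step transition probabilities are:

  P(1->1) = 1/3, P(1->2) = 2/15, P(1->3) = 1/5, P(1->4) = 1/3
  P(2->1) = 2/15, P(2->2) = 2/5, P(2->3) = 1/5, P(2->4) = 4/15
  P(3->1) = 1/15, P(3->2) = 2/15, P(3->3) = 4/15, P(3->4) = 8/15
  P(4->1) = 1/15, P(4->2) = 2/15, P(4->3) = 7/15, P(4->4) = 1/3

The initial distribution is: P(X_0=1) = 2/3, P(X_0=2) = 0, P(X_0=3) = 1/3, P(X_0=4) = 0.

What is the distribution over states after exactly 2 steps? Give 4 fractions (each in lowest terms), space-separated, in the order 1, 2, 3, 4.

Answer: 19/135 38/225 217/675 83/225

Derivation:
Propagating the distribution step by step (d_{t+1} = d_t * P):
d_0 = (1=2/3, 2=0, 3=1/3, 4=0)
  d_1[1] = 2/3*1/3 + 0*2/15 + 1/3*1/15 + 0*1/15 = 11/45
  d_1[2] = 2/3*2/15 + 0*2/5 + 1/3*2/15 + 0*2/15 = 2/15
  d_1[3] = 2/3*1/5 + 0*1/5 + 1/3*4/15 + 0*7/15 = 2/9
  d_1[4] = 2/3*1/3 + 0*4/15 + 1/3*8/15 + 0*1/3 = 2/5
d_1 = (1=11/45, 2=2/15, 3=2/9, 4=2/5)
  d_2[1] = 11/45*1/3 + 2/15*2/15 + 2/9*1/15 + 2/5*1/15 = 19/135
  d_2[2] = 11/45*2/15 + 2/15*2/5 + 2/9*2/15 + 2/5*2/15 = 38/225
  d_2[3] = 11/45*1/5 + 2/15*1/5 + 2/9*4/15 + 2/5*7/15 = 217/675
  d_2[4] = 11/45*1/3 + 2/15*4/15 + 2/9*8/15 + 2/5*1/3 = 83/225
d_2 = (1=19/135, 2=38/225, 3=217/675, 4=83/225)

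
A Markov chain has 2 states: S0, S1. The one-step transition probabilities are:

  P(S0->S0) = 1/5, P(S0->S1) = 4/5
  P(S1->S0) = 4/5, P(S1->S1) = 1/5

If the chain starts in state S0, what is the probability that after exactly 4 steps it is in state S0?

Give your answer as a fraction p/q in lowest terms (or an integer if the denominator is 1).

Computing P^4 by repeated multiplication:
P^1 =
  S0: [1/5, 4/5]
  S1: [4/5, 1/5]
P^2 =
  S0: [17/25, 8/25]
  S1: [8/25, 17/25]
P^3 =
  S0: [49/125, 76/125]
  S1: [76/125, 49/125]
P^4 =
  S0: [353/625, 272/625]
  S1: [272/625, 353/625]

(P^4)[S0 -> S0] = 353/625

Answer: 353/625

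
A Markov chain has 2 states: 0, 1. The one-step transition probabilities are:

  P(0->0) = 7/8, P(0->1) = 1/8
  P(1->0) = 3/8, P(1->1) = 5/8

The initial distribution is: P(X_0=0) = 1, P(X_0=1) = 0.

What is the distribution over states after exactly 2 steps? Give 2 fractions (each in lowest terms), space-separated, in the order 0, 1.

Propagating the distribution step by step (d_{t+1} = d_t * P):
d_0 = (0=1, 1=0)
  d_1[0] = 1*7/8 + 0*3/8 = 7/8
  d_1[1] = 1*1/8 + 0*5/8 = 1/8
d_1 = (0=7/8, 1=1/8)
  d_2[0] = 7/8*7/8 + 1/8*3/8 = 13/16
  d_2[1] = 7/8*1/8 + 1/8*5/8 = 3/16
d_2 = (0=13/16, 1=3/16)

Answer: 13/16 3/16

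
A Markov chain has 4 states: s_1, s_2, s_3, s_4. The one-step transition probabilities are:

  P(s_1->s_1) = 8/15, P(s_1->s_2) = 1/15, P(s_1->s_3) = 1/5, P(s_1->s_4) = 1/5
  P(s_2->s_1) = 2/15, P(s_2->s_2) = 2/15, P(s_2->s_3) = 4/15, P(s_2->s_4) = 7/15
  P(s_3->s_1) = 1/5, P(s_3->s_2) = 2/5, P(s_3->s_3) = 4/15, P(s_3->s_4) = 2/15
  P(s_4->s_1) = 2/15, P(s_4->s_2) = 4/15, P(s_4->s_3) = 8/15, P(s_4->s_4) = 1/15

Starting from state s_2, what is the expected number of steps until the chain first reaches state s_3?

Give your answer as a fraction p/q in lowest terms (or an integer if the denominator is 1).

Let h_i = expected steps to first reach s_3 from state i.
Boundary: h_s_3 = 0.
First-step equations for the other states:
  h_s_1 = 1 + 8/15*h_s_1 + 1/15*h_s_2 + 1/5*h_s_3 + 1/5*h_s_4
  h_s_2 = 1 + 2/15*h_s_1 + 2/15*h_s_2 + 4/15*h_s_3 + 7/15*h_s_4
  h_s_4 = 1 + 2/15*h_s_1 + 4/15*h_s_2 + 8/15*h_s_3 + 1/15*h_s_4

Substituting h_s_3 = 0 and rearranging gives the linear system (I - Q) h = 1:
  [7/15, -1/15, -1/5] . (h_s_1, h_s_2, h_s_4) = 1
  [-2/15, 13/15, -7/15] . (h_s_1, h_s_2, h_s_4) = 1
  [-2/15, -4/15, 14/15] . (h_s_1, h_s_2, h_s_4) = 1

Solving yields:
  h_s_1 = 1695/467
  h_s_2 = 2835/934
  h_s_4 = 2295/934

Starting state is s_2, so the expected hitting time is h_s_2 = 2835/934.

Answer: 2835/934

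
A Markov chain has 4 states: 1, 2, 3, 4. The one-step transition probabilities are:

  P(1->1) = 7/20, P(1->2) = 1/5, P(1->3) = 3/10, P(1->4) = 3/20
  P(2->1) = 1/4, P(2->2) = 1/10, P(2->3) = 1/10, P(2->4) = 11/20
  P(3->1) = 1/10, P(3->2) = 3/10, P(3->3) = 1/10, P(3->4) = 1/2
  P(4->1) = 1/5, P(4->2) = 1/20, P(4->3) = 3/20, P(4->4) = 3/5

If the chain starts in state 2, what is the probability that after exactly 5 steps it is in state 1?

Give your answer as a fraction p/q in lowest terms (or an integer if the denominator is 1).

Answer: 714551/3200000

Derivation:
Computing P^5 by repeated multiplication:
P^1 =
  1: [7/20, 1/5, 3/10, 3/20]
  2: [1/4, 1/10, 1/10, 11/20]
  3: [1/10, 3/10, 1/10, 1/2]
  4: [1/5, 1/20, 3/20, 3/5]
P^2 =
  1: [93/400, 3/16, 71/400, 161/400]
  2: [93/400, 47/400, 71/400, 189/400]
  3: [11/50, 21/200, 29/200, 53/100]
  4: [87/400, 3/25, 17/100, 197/400]
P^3 =
  1: [453/2000, 1109/8000, 1333/8000, 1873/4000]
  2: [223/1000, 1081/8000, 1361/8000, 1887/4000]
  3: [179/800, 249/2000, 341/2000, 77/160]
  4: [1773/8000, 1049/8000, 269/1600, 3833/8000]
P^4 =
  1: [35879/160000, 2121/16000, 13497/80000, 75917/160000]
  2: [35711/160000, 10619/80000, 2691/16000, 76141/160000]
  3: [17819/80000, 10593/80000, 2701/16000, 38083/80000]
  4: [17839/80000, 21093/160000, 1077/6400, 4769/10000]
P^5 =
  1: [714859/3200000, 423817/3200000, 539433/3200000, 1521891/3200000]
  2: [714551/3200000, 422921/3200000, 107797/640000, 1523543/3200000]
  3: [4463/20000, 8463/64000, 269359/1600000, 381013/800000]
  4: [714277/3200000, 13211/100000, 67377/400000, 304791/640000]

(P^5)[2 -> 1] = 714551/3200000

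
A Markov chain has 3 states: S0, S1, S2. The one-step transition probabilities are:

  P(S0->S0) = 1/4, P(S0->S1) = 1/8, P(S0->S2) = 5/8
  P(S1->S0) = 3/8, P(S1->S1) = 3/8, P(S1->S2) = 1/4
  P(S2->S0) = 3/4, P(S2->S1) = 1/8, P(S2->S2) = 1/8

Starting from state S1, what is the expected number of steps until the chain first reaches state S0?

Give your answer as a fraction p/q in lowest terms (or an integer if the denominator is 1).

Answer: 24/11

Derivation:
Let h_i = expected steps to first reach S0 from state i.
Boundary: h_S0 = 0.
First-step equations for the other states:
  h_S1 = 1 + 3/8*h_S0 + 3/8*h_S1 + 1/4*h_S2
  h_S2 = 1 + 3/4*h_S0 + 1/8*h_S1 + 1/8*h_S2

Substituting h_S0 = 0 and rearranging gives the linear system (I - Q) h = 1:
  [5/8, -1/4] . (h_S1, h_S2) = 1
  [-1/8, 7/8] . (h_S1, h_S2) = 1

Solving yields:
  h_S1 = 24/11
  h_S2 = 16/11

Starting state is S1, so the expected hitting time is h_S1 = 24/11.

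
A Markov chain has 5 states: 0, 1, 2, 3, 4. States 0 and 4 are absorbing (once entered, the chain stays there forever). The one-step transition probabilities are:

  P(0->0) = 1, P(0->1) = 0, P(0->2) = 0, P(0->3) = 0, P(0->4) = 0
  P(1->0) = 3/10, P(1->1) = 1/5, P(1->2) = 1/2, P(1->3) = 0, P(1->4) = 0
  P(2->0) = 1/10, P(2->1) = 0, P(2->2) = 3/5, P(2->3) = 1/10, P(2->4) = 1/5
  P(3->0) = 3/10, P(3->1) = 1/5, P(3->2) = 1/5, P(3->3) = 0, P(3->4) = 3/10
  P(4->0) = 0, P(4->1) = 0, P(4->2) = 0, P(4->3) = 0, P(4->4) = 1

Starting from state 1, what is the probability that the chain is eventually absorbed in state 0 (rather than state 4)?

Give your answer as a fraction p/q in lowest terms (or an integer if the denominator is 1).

Let a_i = P(absorbed in 0 | start in state i).
Boundary conditions: a_0 = 1, a_4 = 0.
For each transient state i, a_i = sum_j P(i->j) * a_j:
  a_1 = 3/10*a_0 + 1/5*a_1 + 1/2*a_2 + 0*a_3 + 0*a_4
  a_2 = 1/10*a_0 + 0*a_1 + 3/5*a_2 + 1/10*a_3 + 1/5*a_4
  a_3 = 3/10*a_0 + 1/5*a_1 + 1/5*a_2 + 0*a_3 + 3/10*a_4

Substituting a_0 = 1 and a_4 = 0, rearrange to (I - Q) a = r where r[i] = P(i -> 0):
  [4/5, -1/2, 0] . (a_1, a_2, a_3) = 3/10
  [0, 2/5, -1/10] . (a_1, a_2, a_3) = 1/10
  [-1/5, -1/5, 1] . (a_1, a_2, a_3) = 3/10

Solving yields:
  a_1 = 179/294
  a_2 = 55/147
  a_3 = 73/147

Starting state is 1, so the absorption probability is a_1 = 179/294.

Answer: 179/294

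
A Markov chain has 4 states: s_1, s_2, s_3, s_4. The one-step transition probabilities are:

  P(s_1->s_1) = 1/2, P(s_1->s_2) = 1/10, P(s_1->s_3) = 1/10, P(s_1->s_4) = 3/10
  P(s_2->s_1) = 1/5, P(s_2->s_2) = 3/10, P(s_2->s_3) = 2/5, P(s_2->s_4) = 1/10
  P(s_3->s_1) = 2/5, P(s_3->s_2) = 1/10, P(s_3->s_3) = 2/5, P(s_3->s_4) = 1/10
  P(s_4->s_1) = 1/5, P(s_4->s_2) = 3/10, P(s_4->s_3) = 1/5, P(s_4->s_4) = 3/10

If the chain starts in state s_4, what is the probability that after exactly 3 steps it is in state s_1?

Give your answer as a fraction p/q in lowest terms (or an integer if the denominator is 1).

Computing P^3 by repeated multiplication:
P^1 =
  s_1: [1/2, 1/10, 1/10, 3/10]
  s_2: [1/5, 3/10, 2/5, 1/10]
  s_3: [2/5, 1/10, 2/5, 1/10]
  s_4: [1/5, 3/10, 1/5, 3/10]
P^2 =
  s_1: [37/100, 9/50, 19/100, 13/50]
  s_2: [17/50, 9/50, 8/25, 4/25]
  s_3: [2/5, 7/50, 13/50, 1/5]
  s_4: [3/10, 11/50, 7/25, 1/5]
P^3 =
  s_1: [349/1000, 47/250, 237/1000, 113/500]
  s_2: [183/500, 21/125, 133/500, 1/5]
  s_3: [93/250, 21/125, 6/25, 11/50]
  s_4: [173/500, 23/125, 27/100, 1/5]

(P^3)[s_4 -> s_1] = 173/500

Answer: 173/500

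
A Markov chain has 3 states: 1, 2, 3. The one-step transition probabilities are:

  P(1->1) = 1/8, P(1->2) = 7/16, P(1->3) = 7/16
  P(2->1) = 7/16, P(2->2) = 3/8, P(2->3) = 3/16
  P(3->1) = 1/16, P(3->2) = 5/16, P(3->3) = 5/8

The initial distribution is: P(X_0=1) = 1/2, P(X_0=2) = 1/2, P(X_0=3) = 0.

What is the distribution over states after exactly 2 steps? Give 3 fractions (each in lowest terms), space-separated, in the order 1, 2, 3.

Answer: 119/512 191/512 101/256

Derivation:
Propagating the distribution step by step (d_{t+1} = d_t * P):
d_0 = (1=1/2, 2=1/2, 3=0)
  d_1[1] = 1/2*1/8 + 1/2*7/16 + 0*1/16 = 9/32
  d_1[2] = 1/2*7/16 + 1/2*3/8 + 0*5/16 = 13/32
  d_1[3] = 1/2*7/16 + 1/2*3/16 + 0*5/8 = 5/16
d_1 = (1=9/32, 2=13/32, 3=5/16)
  d_2[1] = 9/32*1/8 + 13/32*7/16 + 5/16*1/16 = 119/512
  d_2[2] = 9/32*7/16 + 13/32*3/8 + 5/16*5/16 = 191/512
  d_2[3] = 9/32*7/16 + 13/32*3/16 + 5/16*5/8 = 101/256
d_2 = (1=119/512, 2=191/512, 3=101/256)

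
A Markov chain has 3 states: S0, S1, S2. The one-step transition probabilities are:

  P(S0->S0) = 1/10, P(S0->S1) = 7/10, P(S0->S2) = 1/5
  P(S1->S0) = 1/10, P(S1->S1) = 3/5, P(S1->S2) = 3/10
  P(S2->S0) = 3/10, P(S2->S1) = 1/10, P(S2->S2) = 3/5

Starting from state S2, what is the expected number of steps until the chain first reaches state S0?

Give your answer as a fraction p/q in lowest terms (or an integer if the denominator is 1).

Let h_i = expected steps to first reach S0 from state i.
Boundary: h_S0 = 0.
First-step equations for the other states:
  h_S1 = 1 + 1/10*h_S0 + 3/5*h_S1 + 3/10*h_S2
  h_S2 = 1 + 3/10*h_S0 + 1/10*h_S1 + 3/5*h_S2

Substituting h_S0 = 0 and rearranging gives the linear system (I - Q) h = 1:
  [2/5, -3/10] . (h_S1, h_S2) = 1
  [-1/10, 2/5] . (h_S1, h_S2) = 1

Solving yields:
  h_S1 = 70/13
  h_S2 = 50/13

Starting state is S2, so the expected hitting time is h_S2 = 50/13.

Answer: 50/13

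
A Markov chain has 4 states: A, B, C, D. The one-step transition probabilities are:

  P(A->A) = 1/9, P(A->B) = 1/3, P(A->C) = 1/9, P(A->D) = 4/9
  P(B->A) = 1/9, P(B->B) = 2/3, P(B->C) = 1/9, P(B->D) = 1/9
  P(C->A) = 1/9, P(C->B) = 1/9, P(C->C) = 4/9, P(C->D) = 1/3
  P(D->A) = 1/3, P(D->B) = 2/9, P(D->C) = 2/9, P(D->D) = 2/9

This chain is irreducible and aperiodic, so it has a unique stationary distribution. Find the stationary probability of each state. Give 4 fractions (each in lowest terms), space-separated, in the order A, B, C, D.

Answer: 31/189 74/189 13/63 5/21

Derivation:
The stationary distribution satisfies pi = pi * P, i.e.:
  pi_A = 1/9*pi_A + 1/9*pi_B + 1/9*pi_C + 1/3*pi_D
  pi_B = 1/3*pi_A + 2/3*pi_B + 1/9*pi_C + 2/9*pi_D
  pi_C = 1/9*pi_A + 1/9*pi_B + 4/9*pi_C + 2/9*pi_D
  pi_D = 4/9*pi_A + 1/9*pi_B + 1/3*pi_C + 2/9*pi_D
with normalization: pi_A + pi_B + pi_C + pi_D = 1.

Using the first 3 balance equations plus normalization, the linear system A*pi = b is:
  [-8/9, 1/9, 1/9, 1/3] . pi = 0
  [1/3, -1/3, 1/9, 2/9] . pi = 0
  [1/9, 1/9, -5/9, 2/9] . pi = 0
  [1, 1, 1, 1] . pi = 1

Solving yields:
  pi_A = 31/189
  pi_B = 74/189
  pi_C = 13/63
  pi_D = 5/21

Verification (pi * P):
  31/189*1/9 + 74/189*1/9 + 13/63*1/9 + 5/21*1/3 = 31/189 = pi_A  (ok)
  31/189*1/3 + 74/189*2/3 + 13/63*1/9 + 5/21*2/9 = 74/189 = pi_B  (ok)
  31/189*1/9 + 74/189*1/9 + 13/63*4/9 + 5/21*2/9 = 13/63 = pi_C  (ok)
  31/189*4/9 + 74/189*1/9 + 13/63*1/3 + 5/21*2/9 = 5/21 = pi_D  (ok)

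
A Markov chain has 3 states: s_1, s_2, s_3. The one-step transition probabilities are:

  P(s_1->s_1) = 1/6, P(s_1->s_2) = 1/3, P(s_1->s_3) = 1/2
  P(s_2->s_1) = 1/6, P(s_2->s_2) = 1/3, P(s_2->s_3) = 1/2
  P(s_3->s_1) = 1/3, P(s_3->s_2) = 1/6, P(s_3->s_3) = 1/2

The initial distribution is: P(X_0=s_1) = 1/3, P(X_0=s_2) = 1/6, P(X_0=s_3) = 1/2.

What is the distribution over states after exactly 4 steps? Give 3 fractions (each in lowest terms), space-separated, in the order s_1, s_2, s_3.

Propagating the distribution step by step (d_{t+1} = d_t * P):
d_0 = (s_1=1/3, s_2=1/6, s_3=1/2)
  d_1[s_1] = 1/3*1/6 + 1/6*1/6 + 1/2*1/3 = 1/4
  d_1[s_2] = 1/3*1/3 + 1/6*1/3 + 1/2*1/6 = 1/4
  d_1[s_3] = 1/3*1/2 + 1/6*1/2 + 1/2*1/2 = 1/2
d_1 = (s_1=1/4, s_2=1/4, s_3=1/2)
  d_2[s_1] = 1/4*1/6 + 1/4*1/6 + 1/2*1/3 = 1/4
  d_2[s_2] = 1/4*1/3 + 1/4*1/3 + 1/2*1/6 = 1/4
  d_2[s_3] = 1/4*1/2 + 1/4*1/2 + 1/2*1/2 = 1/2
d_2 = (s_1=1/4, s_2=1/4, s_3=1/2)
  d_3[s_1] = 1/4*1/6 + 1/4*1/6 + 1/2*1/3 = 1/4
  d_3[s_2] = 1/4*1/3 + 1/4*1/3 + 1/2*1/6 = 1/4
  d_3[s_3] = 1/4*1/2 + 1/4*1/2 + 1/2*1/2 = 1/2
d_3 = (s_1=1/4, s_2=1/4, s_3=1/2)
  d_4[s_1] = 1/4*1/6 + 1/4*1/6 + 1/2*1/3 = 1/4
  d_4[s_2] = 1/4*1/3 + 1/4*1/3 + 1/2*1/6 = 1/4
  d_4[s_3] = 1/4*1/2 + 1/4*1/2 + 1/2*1/2 = 1/2
d_4 = (s_1=1/4, s_2=1/4, s_3=1/2)

Answer: 1/4 1/4 1/2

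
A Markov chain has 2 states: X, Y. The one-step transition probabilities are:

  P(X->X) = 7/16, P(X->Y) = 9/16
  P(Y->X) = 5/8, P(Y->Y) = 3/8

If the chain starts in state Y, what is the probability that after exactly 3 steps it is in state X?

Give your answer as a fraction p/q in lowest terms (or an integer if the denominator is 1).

Answer: 1085/2048

Derivation:
Computing P^3 by repeated multiplication:
P^1 =
  X: [7/16, 9/16]
  Y: [5/8, 3/8]
P^2 =
  X: [139/256, 117/256]
  Y: [65/128, 63/128]
P^3 =
  X: [2143/4096, 1953/4096]
  Y: [1085/2048, 963/2048]

(P^3)[Y -> X] = 1085/2048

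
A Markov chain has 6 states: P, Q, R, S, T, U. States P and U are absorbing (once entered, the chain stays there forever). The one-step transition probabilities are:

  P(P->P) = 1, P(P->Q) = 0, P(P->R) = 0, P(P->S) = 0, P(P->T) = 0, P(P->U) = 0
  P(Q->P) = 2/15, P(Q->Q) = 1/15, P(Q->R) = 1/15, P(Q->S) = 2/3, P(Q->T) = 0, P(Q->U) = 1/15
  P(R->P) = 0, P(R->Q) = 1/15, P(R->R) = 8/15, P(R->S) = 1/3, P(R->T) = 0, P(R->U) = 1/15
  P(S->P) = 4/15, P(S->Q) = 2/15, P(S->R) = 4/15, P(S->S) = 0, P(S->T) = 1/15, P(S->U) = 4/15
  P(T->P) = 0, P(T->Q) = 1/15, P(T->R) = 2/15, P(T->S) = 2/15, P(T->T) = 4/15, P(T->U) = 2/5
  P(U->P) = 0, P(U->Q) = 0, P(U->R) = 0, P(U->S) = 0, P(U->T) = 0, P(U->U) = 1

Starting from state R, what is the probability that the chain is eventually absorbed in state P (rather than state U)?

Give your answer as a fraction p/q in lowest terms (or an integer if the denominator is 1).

Answer: 2038/5203

Derivation:
Let a_i = P(absorbed in P | start in state i).
Boundary conditions: a_P = 1, a_U = 0.
For each transient state i, a_i = sum_j P(i->j) * a_j:
  a_Q = 2/15*a_P + 1/15*a_Q + 1/15*a_R + 2/3*a_S + 0*a_T + 1/15*a_U
  a_R = 0*a_P + 1/15*a_Q + 8/15*a_R + 1/3*a_S + 0*a_T + 1/15*a_U
  a_S = 4/15*a_P + 2/15*a_Q + 4/15*a_R + 0*a_S + 1/15*a_T + 4/15*a_U
  a_T = 0*a_P + 1/15*a_Q + 2/15*a_R + 2/15*a_S + 4/15*a_T + 2/5*a_U

Substituting a_P = 1 and a_U = 0, rearrange to (I - Q) a = r where r[i] = P(i -> P):
  [14/15, -1/15, -2/3, 0] . (a_Q, a_R, a_S, a_T) = 2/15
  [-1/15, 7/15, -1/3, 0] . (a_Q, a_R, a_S, a_T) = 0
  [-2/15, -4/15, 1, -1/15] . (a_Q, a_R, a_S, a_T) = 4/15
  [-1/15, -2/15, -2/15, 11/15] . (a_Q, a_R, a_S, a_T) = 0

Solving yields:
  a_Q = 2561/5203
  a_R = 2038/5203
  a_S = 2341/5203
  a_T = 1029/5203

Starting state is R, so the absorption probability is a_R = 2038/5203.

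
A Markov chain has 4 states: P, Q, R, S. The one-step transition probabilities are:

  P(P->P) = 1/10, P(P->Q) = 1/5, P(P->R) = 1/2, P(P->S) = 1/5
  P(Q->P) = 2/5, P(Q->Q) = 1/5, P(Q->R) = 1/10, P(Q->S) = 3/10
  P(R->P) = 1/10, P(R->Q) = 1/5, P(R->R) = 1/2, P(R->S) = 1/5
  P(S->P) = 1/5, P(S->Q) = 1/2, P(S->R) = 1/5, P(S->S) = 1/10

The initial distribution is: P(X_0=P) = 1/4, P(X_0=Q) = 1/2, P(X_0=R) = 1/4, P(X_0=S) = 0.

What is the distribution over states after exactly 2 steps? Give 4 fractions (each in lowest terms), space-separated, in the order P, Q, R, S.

Propagating the distribution step by step (d_{t+1} = d_t * P):
d_0 = (P=1/4, Q=1/2, R=1/4, S=0)
  d_1[P] = 1/4*1/10 + 1/2*2/5 + 1/4*1/10 + 0*1/5 = 1/4
  d_1[Q] = 1/4*1/5 + 1/2*1/5 + 1/4*1/5 + 0*1/2 = 1/5
  d_1[R] = 1/4*1/2 + 1/2*1/10 + 1/4*1/2 + 0*1/5 = 3/10
  d_1[S] = 1/4*1/5 + 1/2*3/10 + 1/4*1/5 + 0*1/10 = 1/4
d_1 = (P=1/4, Q=1/5, R=3/10, S=1/4)
  d_2[P] = 1/4*1/10 + 1/5*2/5 + 3/10*1/10 + 1/4*1/5 = 37/200
  d_2[Q] = 1/4*1/5 + 1/5*1/5 + 3/10*1/5 + 1/4*1/2 = 11/40
  d_2[R] = 1/4*1/2 + 1/5*1/10 + 3/10*1/2 + 1/4*1/5 = 69/200
  d_2[S] = 1/4*1/5 + 1/5*3/10 + 3/10*1/5 + 1/4*1/10 = 39/200
d_2 = (P=37/200, Q=11/40, R=69/200, S=39/200)

Answer: 37/200 11/40 69/200 39/200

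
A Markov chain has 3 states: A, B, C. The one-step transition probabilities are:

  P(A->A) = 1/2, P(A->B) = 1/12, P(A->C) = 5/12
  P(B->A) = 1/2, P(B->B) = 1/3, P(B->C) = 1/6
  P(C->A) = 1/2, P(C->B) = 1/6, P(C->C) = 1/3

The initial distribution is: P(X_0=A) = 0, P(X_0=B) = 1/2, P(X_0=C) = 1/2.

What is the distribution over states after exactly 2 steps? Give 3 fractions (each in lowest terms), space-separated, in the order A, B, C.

Answer: 1/2 1/6 1/3

Derivation:
Propagating the distribution step by step (d_{t+1} = d_t * P):
d_0 = (A=0, B=1/2, C=1/2)
  d_1[A] = 0*1/2 + 1/2*1/2 + 1/2*1/2 = 1/2
  d_1[B] = 0*1/12 + 1/2*1/3 + 1/2*1/6 = 1/4
  d_1[C] = 0*5/12 + 1/2*1/6 + 1/2*1/3 = 1/4
d_1 = (A=1/2, B=1/4, C=1/4)
  d_2[A] = 1/2*1/2 + 1/4*1/2 + 1/4*1/2 = 1/2
  d_2[B] = 1/2*1/12 + 1/4*1/3 + 1/4*1/6 = 1/6
  d_2[C] = 1/2*5/12 + 1/4*1/6 + 1/4*1/3 = 1/3
d_2 = (A=1/2, B=1/6, C=1/3)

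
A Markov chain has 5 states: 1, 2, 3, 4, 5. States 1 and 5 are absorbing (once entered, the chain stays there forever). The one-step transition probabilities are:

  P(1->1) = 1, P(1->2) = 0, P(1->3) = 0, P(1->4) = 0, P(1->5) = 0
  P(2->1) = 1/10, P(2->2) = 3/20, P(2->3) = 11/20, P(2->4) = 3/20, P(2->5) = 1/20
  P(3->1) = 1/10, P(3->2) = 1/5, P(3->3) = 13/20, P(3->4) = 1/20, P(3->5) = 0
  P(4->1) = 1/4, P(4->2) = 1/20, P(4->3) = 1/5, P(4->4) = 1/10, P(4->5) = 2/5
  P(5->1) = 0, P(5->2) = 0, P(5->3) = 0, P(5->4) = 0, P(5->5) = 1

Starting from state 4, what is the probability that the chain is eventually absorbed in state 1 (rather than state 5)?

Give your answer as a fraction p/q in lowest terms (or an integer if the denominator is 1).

Answer: 579/1202

Derivation:
Let a_i = P(absorbed in 1 | start in state i).
Boundary conditions: a_1 = 1, a_5 = 0.
For each transient state i, a_i = sum_j P(i->j) * a_j:
  a_2 = 1/10*a_1 + 3/20*a_2 + 11/20*a_3 + 3/20*a_4 + 1/20*a_5
  a_3 = 1/10*a_1 + 1/5*a_2 + 13/20*a_3 + 1/20*a_4 + 0*a_5
  a_4 = 1/4*a_1 + 1/20*a_2 + 1/5*a_3 + 1/10*a_4 + 2/5*a_5

Substituting a_1 = 1 and a_5 = 0, rearrange to (I - Q) a = r where r[i] = P(i -> 1):
  [17/20, -11/20, -3/20] . (a_2, a_3, a_4) = 1/10
  [-1/5, 7/20, -1/20] . (a_2, a_3, a_4) = 1/10
  [-1/20, -1/5, 9/10] . (a_2, a_3, a_4) = 1/4

Solving yields:
  a_2 = 412/601
  a_3 = 897/1202
  a_4 = 579/1202

Starting state is 4, so the absorption probability is a_4 = 579/1202.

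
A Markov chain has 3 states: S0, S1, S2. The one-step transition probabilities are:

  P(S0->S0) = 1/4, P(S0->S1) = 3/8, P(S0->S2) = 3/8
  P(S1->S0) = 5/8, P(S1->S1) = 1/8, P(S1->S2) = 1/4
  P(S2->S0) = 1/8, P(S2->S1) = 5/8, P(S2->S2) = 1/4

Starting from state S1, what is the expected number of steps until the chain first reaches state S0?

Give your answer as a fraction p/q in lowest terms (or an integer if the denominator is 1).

Answer: 2

Derivation:
Let h_i = expected steps to first reach S0 from state i.
Boundary: h_S0 = 0.
First-step equations for the other states:
  h_S1 = 1 + 5/8*h_S0 + 1/8*h_S1 + 1/4*h_S2
  h_S2 = 1 + 1/8*h_S0 + 5/8*h_S1 + 1/4*h_S2

Substituting h_S0 = 0 and rearranging gives the linear system (I - Q) h = 1:
  [7/8, -1/4] . (h_S1, h_S2) = 1
  [-5/8, 3/4] . (h_S1, h_S2) = 1

Solving yields:
  h_S1 = 2
  h_S2 = 3

Starting state is S1, so the expected hitting time is h_S1 = 2.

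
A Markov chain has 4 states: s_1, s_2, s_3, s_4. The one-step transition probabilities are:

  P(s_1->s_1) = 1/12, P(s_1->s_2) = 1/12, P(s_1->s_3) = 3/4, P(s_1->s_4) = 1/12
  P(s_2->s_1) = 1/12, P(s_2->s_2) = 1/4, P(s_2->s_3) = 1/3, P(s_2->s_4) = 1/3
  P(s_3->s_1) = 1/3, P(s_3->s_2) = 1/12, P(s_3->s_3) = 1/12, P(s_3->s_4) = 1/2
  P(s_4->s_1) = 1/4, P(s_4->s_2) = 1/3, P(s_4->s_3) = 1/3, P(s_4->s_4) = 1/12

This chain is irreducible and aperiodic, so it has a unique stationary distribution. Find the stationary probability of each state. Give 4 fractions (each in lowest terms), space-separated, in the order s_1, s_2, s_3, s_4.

The stationary distribution satisfies pi = pi * P, i.e.:
  pi_s_1 = 1/12*pi_s_1 + 1/12*pi_s_2 + 1/3*pi_s_3 + 1/4*pi_s_4
  pi_s_2 = 1/12*pi_s_1 + 1/4*pi_s_2 + 1/12*pi_s_3 + 1/3*pi_s_4
  pi_s_3 = 3/4*pi_s_1 + 1/3*pi_s_2 + 1/12*pi_s_3 + 1/3*pi_s_4
  pi_s_4 = 1/12*pi_s_1 + 1/3*pi_s_2 + 1/2*pi_s_3 + 1/12*pi_s_4
with normalization: pi_s_1 + pi_s_2 + pi_s_3 + pi_s_4 = 1.

Using the first 3 balance equations plus normalization, the linear system A*pi = b is:
  [-11/12, 1/12, 1/3, 1/4] . pi = 0
  [1/12, -3/4, 1/12, 1/3] . pi = 0
  [3/4, 1/3, -11/12, 1/3] . pi = 0
  [1, 1, 1, 1] . pi = 1

Solving yields:
  pi_s_1 = 541/2545
  pi_s_2 = 92/509
  pi_s_3 = 859/2545
  pi_s_4 = 137/509

Verification (pi * P):
  541/2545*1/12 + 92/509*1/12 + 859/2545*1/3 + 137/509*1/4 = 541/2545 = pi_s_1  (ok)
  541/2545*1/12 + 92/509*1/4 + 859/2545*1/12 + 137/509*1/3 = 92/509 = pi_s_2  (ok)
  541/2545*3/4 + 92/509*1/3 + 859/2545*1/12 + 137/509*1/3 = 859/2545 = pi_s_3  (ok)
  541/2545*1/12 + 92/509*1/3 + 859/2545*1/2 + 137/509*1/12 = 137/509 = pi_s_4  (ok)

Answer: 541/2545 92/509 859/2545 137/509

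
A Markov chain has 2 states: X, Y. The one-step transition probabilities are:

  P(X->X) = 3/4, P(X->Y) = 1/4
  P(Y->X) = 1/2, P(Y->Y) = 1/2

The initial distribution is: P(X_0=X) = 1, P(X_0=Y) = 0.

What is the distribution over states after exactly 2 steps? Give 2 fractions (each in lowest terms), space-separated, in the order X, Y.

Answer: 11/16 5/16

Derivation:
Propagating the distribution step by step (d_{t+1} = d_t * P):
d_0 = (X=1, Y=0)
  d_1[X] = 1*3/4 + 0*1/2 = 3/4
  d_1[Y] = 1*1/4 + 0*1/2 = 1/4
d_1 = (X=3/4, Y=1/4)
  d_2[X] = 3/4*3/4 + 1/4*1/2 = 11/16
  d_2[Y] = 3/4*1/4 + 1/4*1/2 = 5/16
d_2 = (X=11/16, Y=5/16)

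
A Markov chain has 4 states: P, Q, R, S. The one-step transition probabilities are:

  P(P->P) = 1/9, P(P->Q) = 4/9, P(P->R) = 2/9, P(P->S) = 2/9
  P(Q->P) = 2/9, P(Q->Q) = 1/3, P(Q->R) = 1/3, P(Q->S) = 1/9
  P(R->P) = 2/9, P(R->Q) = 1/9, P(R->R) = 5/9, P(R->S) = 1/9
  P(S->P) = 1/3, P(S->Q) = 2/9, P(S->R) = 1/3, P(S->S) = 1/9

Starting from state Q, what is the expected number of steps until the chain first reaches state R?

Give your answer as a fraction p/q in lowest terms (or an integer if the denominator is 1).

Let h_i = expected steps to first reach R from state i.
Boundary: h_R = 0.
First-step equations for the other states:
  h_P = 1 + 1/9*h_P + 4/9*h_Q + 2/9*h_R + 2/9*h_S
  h_Q = 1 + 2/9*h_P + 1/3*h_Q + 1/3*h_R + 1/9*h_S
  h_S = 1 + 1/3*h_P + 2/9*h_Q + 1/3*h_R + 1/9*h_S

Substituting h_R = 0 and rearranging gives the linear system (I - Q) h = 1:
  [8/9, -4/9, -2/9] . (h_P, h_Q, h_S) = 1
  [-2/9, 2/3, -1/9] . (h_P, h_Q, h_S) = 1
  [-1/3, -2/9, 8/9] . (h_P, h_Q, h_S) = 1

Solving yields:
  h_P = 441/124
  h_Q = 801/248
  h_S = 405/124

Starting state is Q, so the expected hitting time is h_Q = 801/248.

Answer: 801/248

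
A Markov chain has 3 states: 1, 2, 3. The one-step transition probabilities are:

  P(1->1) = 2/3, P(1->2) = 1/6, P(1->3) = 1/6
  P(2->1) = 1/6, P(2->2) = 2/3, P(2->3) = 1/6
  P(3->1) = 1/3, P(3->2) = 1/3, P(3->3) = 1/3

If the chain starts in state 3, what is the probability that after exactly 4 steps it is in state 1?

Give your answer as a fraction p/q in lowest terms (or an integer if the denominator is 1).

Answer: 259/648

Derivation:
Computing P^4 by repeated multiplication:
P^1 =
  1: [2/3, 1/6, 1/6]
  2: [1/6, 2/3, 1/6]
  3: [1/3, 1/3, 1/3]
P^2 =
  1: [19/36, 5/18, 7/36]
  2: [5/18, 19/36, 7/36]
  3: [7/18, 7/18, 2/9]
P^3 =
  1: [25/54, 73/216, 43/216]
  2: [73/216, 25/54, 43/216]
  3: [43/108, 43/108, 11/54]
P^4 =
  1: [559/1296, 239/648, 259/1296]
  2: [239/648, 559/1296, 259/1296]
  3: [259/648, 259/648, 65/324]

(P^4)[3 -> 1] = 259/648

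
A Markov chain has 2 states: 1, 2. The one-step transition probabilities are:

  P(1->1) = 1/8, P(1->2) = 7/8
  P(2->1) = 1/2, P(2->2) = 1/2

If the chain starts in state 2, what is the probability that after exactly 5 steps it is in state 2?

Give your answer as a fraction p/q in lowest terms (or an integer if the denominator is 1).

Answer: 5191/8192

Derivation:
Computing P^5 by repeated multiplication:
P^1 =
  1: [1/8, 7/8]
  2: [1/2, 1/2]
P^2 =
  1: [29/64, 35/64]
  2: [5/16, 11/16]
P^3 =
  1: [169/512, 343/512]
  2: [49/128, 79/128]
P^4 =
  1: [1541/4096, 2555/4096]
  2: [365/1024, 659/1024]
P^5 =
  1: [11761/32768, 21007/32768]
  2: [3001/8192, 5191/8192]

(P^5)[2 -> 2] = 5191/8192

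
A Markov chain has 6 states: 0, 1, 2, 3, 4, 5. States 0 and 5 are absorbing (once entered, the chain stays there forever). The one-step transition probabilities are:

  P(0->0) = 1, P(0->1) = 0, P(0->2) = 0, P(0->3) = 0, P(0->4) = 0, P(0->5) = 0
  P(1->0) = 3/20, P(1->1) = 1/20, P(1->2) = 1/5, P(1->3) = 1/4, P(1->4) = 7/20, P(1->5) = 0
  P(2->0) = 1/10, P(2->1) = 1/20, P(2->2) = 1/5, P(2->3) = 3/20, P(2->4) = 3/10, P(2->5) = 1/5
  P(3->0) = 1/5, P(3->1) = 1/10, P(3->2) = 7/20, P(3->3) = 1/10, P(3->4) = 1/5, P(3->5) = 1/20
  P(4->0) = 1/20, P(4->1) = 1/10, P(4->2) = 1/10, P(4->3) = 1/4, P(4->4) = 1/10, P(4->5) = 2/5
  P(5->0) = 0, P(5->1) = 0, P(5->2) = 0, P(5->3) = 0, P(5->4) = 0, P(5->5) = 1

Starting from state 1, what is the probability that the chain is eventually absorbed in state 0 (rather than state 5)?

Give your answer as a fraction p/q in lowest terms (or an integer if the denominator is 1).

Let a_i = P(absorbed in 0 | start in state i).
Boundary conditions: a_0 = 1, a_5 = 0.
For each transient state i, a_i = sum_j P(i->j) * a_j:
  a_1 = 3/20*a_0 + 1/20*a_1 + 1/5*a_2 + 1/4*a_3 + 7/20*a_4 + 0*a_5
  a_2 = 1/10*a_0 + 1/20*a_1 + 1/5*a_2 + 3/20*a_3 + 3/10*a_4 + 1/5*a_5
  a_3 = 1/5*a_0 + 1/10*a_1 + 7/20*a_2 + 1/10*a_3 + 1/5*a_4 + 1/20*a_5
  a_4 = 1/20*a_0 + 1/10*a_1 + 1/10*a_2 + 1/4*a_3 + 1/10*a_4 + 2/5*a_5

Substituting a_0 = 1 and a_5 = 0, rearrange to (I - Q) a = r where r[i] = P(i -> 0):
  [19/20, -1/5, -1/4, -7/20] . (a_1, a_2, a_3, a_4) = 3/20
  [-1/20, 4/5, -3/20, -3/10] . (a_1, a_2, a_3, a_4) = 1/10
  [-1/10, -7/20, 9/10, -1/5] . (a_1, a_2, a_3, a_4) = 1/5
  [-1/10, -1/10, -1/4, 9/10] . (a_1, a_2, a_3, a_4) = 1/20

Solving yields:
  a_1 = 29025/63907
  a_2 = 21968/63907
  a_3 = 29861/63907
  a_4 = 17511/63907

Starting state is 1, so the absorption probability is a_1 = 29025/63907.

Answer: 29025/63907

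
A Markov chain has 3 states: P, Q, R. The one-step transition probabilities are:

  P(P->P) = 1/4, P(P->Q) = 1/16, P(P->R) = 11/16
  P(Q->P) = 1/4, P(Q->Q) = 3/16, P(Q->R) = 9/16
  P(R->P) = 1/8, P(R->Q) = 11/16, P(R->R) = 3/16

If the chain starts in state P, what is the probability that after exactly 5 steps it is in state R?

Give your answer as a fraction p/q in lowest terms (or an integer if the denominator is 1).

Answer: 28193/65536

Derivation:
Computing P^5 by repeated multiplication:
P^1 =
  P: [1/4, 1/16, 11/16]
  Q: [1/4, 3/16, 9/16]
  R: [1/8, 11/16, 3/16]
P^2 =
  P: [21/128, 1/2, 43/128]
  Q: [23/128, 7/16, 49/128]
  R: [29/128, 17/64, 65/128]
P^3 =
  P: [213/1024, 343/1024, 117/256]
  Q: [207/1024, 365/1024, 113/256]
  R: [191/1024, 423/1024, 205/512]
P^4 =
  P: [395/2048, 3195/8192, 3417/8192]
  Q: [399/2048, 3137/8192, 3459/8192]
  R: [819/4096, 2985/8192, 3569/8192]
P^5 =
  P: [12967/65536, 3047/8192, 28193/65536]
  Q: [12925/65536, 1533/4096, 28083/65536]
  R: [12815/65536, 12463/32768, 27795/65536]

(P^5)[P -> R] = 28193/65536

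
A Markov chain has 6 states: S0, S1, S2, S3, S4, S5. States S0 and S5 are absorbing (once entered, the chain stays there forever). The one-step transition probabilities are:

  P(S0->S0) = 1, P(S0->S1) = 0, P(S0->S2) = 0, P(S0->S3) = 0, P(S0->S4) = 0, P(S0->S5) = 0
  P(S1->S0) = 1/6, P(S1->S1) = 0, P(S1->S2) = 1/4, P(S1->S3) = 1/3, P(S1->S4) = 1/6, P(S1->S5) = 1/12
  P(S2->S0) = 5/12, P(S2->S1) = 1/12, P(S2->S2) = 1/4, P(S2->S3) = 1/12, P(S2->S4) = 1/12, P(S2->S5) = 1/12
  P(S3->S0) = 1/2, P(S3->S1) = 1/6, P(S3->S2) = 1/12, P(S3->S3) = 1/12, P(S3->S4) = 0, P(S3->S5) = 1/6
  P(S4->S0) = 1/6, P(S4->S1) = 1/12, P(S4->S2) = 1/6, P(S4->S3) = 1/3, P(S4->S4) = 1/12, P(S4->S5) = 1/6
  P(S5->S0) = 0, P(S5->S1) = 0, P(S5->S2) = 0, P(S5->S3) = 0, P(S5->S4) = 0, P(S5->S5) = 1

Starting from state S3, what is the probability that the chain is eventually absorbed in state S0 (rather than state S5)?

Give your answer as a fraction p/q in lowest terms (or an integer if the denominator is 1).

Answer: 4090/5457

Derivation:
Let a_i = P(absorbed in S0 | start in state i).
Boundary conditions: a_S0 = 1, a_S5 = 0.
For each transient state i, a_i = sum_j P(i->j) * a_j:
  a_S1 = 1/6*a_S0 + 0*a_S1 + 1/4*a_S2 + 1/3*a_S3 + 1/6*a_S4 + 1/12*a_S5
  a_S2 = 5/12*a_S0 + 1/12*a_S1 + 1/4*a_S2 + 1/12*a_S3 + 1/12*a_S4 + 1/12*a_S5
  a_S3 = 1/2*a_S0 + 1/6*a_S1 + 1/12*a_S2 + 1/12*a_S3 + 0*a_S4 + 1/6*a_S5
  a_S4 = 1/6*a_S0 + 1/12*a_S1 + 1/6*a_S2 + 1/3*a_S3 + 1/12*a_S4 + 1/6*a_S5

Substituting a_S0 = 1 and a_S5 = 0, rearrange to (I - Q) a = r where r[i] = P(i -> S0):
  [1, -1/4, -1/3, -1/6] . (a_S1, a_S2, a_S3, a_S4) = 1/6
  [-1/12, 3/4, -1/12, -1/12] . (a_S1, a_S2, a_S3, a_S4) = 5/12
  [-1/6, -1/12, 11/12, 0] . (a_S1, a_S2, a_S3, a_S4) = 1/2
  [-1/12, -1/6, -1/3, 11/12] . (a_S1, a_S2, a_S3, a_S4) = 1/6

Solving yields:
  a_S1 = 7919/10914
  a_S2 = 1443/1819
  a_S3 = 4090/5457
  a_S4 = 7253/10914

Starting state is S3, so the absorption probability is a_S3 = 4090/5457.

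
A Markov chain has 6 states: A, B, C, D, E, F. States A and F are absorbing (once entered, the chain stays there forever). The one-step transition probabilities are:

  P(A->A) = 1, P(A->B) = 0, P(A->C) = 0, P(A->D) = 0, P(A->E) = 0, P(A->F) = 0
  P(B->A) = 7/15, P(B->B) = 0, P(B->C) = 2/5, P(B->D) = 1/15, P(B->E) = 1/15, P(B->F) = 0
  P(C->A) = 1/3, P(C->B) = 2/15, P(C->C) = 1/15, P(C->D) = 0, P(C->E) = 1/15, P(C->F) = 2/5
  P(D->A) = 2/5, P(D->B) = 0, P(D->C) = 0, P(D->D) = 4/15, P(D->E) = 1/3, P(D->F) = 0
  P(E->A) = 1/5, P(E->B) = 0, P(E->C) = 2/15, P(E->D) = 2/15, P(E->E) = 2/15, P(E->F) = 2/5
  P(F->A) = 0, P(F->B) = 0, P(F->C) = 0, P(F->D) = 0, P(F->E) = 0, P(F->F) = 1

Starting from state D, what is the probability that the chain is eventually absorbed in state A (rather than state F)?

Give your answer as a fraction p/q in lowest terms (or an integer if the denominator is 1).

Let a_i = P(absorbed in A | start in state i).
Boundary conditions: a_A = 1, a_F = 0.
For each transient state i, a_i = sum_j P(i->j) * a_j:
  a_B = 7/15*a_A + 0*a_B + 2/5*a_C + 1/15*a_D + 1/15*a_E + 0*a_F
  a_C = 1/3*a_A + 2/15*a_B + 1/15*a_C + 0*a_D + 1/15*a_E + 2/5*a_F
  a_D = 2/5*a_A + 0*a_B + 0*a_C + 4/15*a_D + 1/3*a_E + 0*a_F
  a_E = 1/5*a_A + 0*a_B + 2/15*a_C + 2/15*a_D + 2/15*a_E + 2/5*a_F

Substituting a_A = 1 and a_F = 0, rearrange to (I - Q) a = r where r[i] = P(i -> A):
  [1, -2/5, -1/15, -1/15] . (a_B, a_C, a_D, a_E) = 7/15
  [-2/15, 14/15, 0, -1/15] . (a_B, a_C, a_D, a_E) = 1/3
  [0, 0, 11/15, -1/3] . (a_B, a_C, a_D, a_E) = 2/5
  [0, -2/15, -2/15, 13/15] . (a_B, a_C, a_D, a_E) = 1/5

Solving yields:
  a_B = 961/1297
  a_C = 3197/6485
  a_D = 955/1297
  a_E = 2723/6485

Starting state is D, so the absorption probability is a_D = 955/1297.

Answer: 955/1297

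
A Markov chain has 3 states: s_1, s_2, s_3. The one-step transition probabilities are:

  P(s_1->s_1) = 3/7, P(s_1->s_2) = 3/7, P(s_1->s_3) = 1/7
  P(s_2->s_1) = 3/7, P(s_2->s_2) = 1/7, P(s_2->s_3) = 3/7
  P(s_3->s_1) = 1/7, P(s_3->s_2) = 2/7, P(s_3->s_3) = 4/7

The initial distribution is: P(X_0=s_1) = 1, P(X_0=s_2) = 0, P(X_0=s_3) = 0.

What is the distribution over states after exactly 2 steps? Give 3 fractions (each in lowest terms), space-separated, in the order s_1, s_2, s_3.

Propagating the distribution step by step (d_{t+1} = d_t * P):
d_0 = (s_1=1, s_2=0, s_3=0)
  d_1[s_1] = 1*3/7 + 0*3/7 + 0*1/7 = 3/7
  d_1[s_2] = 1*3/7 + 0*1/7 + 0*2/7 = 3/7
  d_1[s_3] = 1*1/7 + 0*3/7 + 0*4/7 = 1/7
d_1 = (s_1=3/7, s_2=3/7, s_3=1/7)
  d_2[s_1] = 3/7*3/7 + 3/7*3/7 + 1/7*1/7 = 19/49
  d_2[s_2] = 3/7*3/7 + 3/7*1/7 + 1/7*2/7 = 2/7
  d_2[s_3] = 3/7*1/7 + 3/7*3/7 + 1/7*4/7 = 16/49
d_2 = (s_1=19/49, s_2=2/7, s_3=16/49)

Answer: 19/49 2/7 16/49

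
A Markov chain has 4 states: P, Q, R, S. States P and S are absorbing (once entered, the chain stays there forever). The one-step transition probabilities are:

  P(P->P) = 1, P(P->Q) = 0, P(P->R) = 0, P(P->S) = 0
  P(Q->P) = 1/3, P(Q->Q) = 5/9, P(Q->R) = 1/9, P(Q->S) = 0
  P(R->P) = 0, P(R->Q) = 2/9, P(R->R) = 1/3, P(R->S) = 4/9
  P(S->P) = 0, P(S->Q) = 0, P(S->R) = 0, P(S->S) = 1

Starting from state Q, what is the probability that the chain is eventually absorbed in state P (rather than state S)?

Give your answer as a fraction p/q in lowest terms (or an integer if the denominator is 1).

Answer: 9/11

Derivation:
Let a_i = P(absorbed in P | start in state i).
Boundary conditions: a_P = 1, a_S = 0.
For each transient state i, a_i = sum_j P(i->j) * a_j:
  a_Q = 1/3*a_P + 5/9*a_Q + 1/9*a_R + 0*a_S
  a_R = 0*a_P + 2/9*a_Q + 1/3*a_R + 4/9*a_S

Substituting a_P = 1 and a_S = 0, rearrange to (I - Q) a = r where r[i] = P(i -> P):
  [4/9, -1/9] . (a_Q, a_R) = 1/3
  [-2/9, 2/3] . (a_Q, a_R) = 0

Solving yields:
  a_Q = 9/11
  a_R = 3/11

Starting state is Q, so the absorption probability is a_Q = 9/11.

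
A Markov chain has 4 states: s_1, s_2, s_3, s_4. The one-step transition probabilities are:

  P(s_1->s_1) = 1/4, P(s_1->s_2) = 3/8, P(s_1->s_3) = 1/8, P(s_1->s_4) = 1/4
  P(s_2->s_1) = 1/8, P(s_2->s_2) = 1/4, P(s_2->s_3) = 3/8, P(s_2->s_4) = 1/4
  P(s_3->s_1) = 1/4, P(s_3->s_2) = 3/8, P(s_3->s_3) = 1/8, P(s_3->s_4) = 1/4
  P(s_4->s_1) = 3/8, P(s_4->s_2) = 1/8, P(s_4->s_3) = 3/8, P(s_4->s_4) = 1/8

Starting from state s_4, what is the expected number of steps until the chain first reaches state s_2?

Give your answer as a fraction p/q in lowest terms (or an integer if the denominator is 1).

Answer: 88/23

Derivation:
Let h_i = expected steps to first reach s_2 from state i.
Boundary: h_s_2 = 0.
First-step equations for the other states:
  h_s_1 = 1 + 1/4*h_s_1 + 3/8*h_s_2 + 1/8*h_s_3 + 1/4*h_s_4
  h_s_3 = 1 + 1/4*h_s_1 + 3/8*h_s_2 + 1/8*h_s_3 + 1/4*h_s_4
  h_s_4 = 1 + 3/8*h_s_1 + 1/8*h_s_2 + 3/8*h_s_3 + 1/8*h_s_4

Substituting h_s_2 = 0 and rearranging gives the linear system (I - Q) h = 1:
  [3/4, -1/8, -1/4] . (h_s_1, h_s_3, h_s_4) = 1
  [-1/4, 7/8, -1/4] . (h_s_1, h_s_3, h_s_4) = 1
  [-3/8, -3/8, 7/8] . (h_s_1, h_s_3, h_s_4) = 1

Solving yields:
  h_s_1 = 72/23
  h_s_3 = 72/23
  h_s_4 = 88/23

Starting state is s_4, so the expected hitting time is h_s_4 = 88/23.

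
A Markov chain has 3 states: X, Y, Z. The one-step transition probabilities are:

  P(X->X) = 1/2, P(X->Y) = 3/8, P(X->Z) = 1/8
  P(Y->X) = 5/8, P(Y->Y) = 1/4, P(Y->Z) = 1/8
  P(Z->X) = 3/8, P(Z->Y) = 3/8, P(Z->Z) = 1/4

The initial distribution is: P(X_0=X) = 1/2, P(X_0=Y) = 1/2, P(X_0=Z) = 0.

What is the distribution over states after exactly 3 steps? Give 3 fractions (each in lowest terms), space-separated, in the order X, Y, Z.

Answer: 537/1024 341/1024 73/512

Derivation:
Propagating the distribution step by step (d_{t+1} = d_t * P):
d_0 = (X=1/2, Y=1/2, Z=0)
  d_1[X] = 1/2*1/2 + 1/2*5/8 + 0*3/8 = 9/16
  d_1[Y] = 1/2*3/8 + 1/2*1/4 + 0*3/8 = 5/16
  d_1[Z] = 1/2*1/8 + 1/2*1/8 + 0*1/4 = 1/8
d_1 = (X=9/16, Y=5/16, Z=1/8)
  d_2[X] = 9/16*1/2 + 5/16*5/8 + 1/8*3/8 = 67/128
  d_2[Y] = 9/16*3/8 + 5/16*1/4 + 1/8*3/8 = 43/128
  d_2[Z] = 9/16*1/8 + 5/16*1/8 + 1/8*1/4 = 9/64
d_2 = (X=67/128, Y=43/128, Z=9/64)
  d_3[X] = 67/128*1/2 + 43/128*5/8 + 9/64*3/8 = 537/1024
  d_3[Y] = 67/128*3/8 + 43/128*1/4 + 9/64*3/8 = 341/1024
  d_3[Z] = 67/128*1/8 + 43/128*1/8 + 9/64*1/4 = 73/512
d_3 = (X=537/1024, Y=341/1024, Z=73/512)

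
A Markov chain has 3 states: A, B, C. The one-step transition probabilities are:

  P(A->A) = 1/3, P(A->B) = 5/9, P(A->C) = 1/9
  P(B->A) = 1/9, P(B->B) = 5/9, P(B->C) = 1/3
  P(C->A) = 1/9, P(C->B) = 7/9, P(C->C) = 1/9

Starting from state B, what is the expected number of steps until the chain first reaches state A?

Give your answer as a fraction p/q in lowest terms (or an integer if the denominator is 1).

Answer: 9

Derivation:
Let h_i = expected steps to first reach A from state i.
Boundary: h_A = 0.
First-step equations for the other states:
  h_B = 1 + 1/9*h_A + 5/9*h_B + 1/3*h_C
  h_C = 1 + 1/9*h_A + 7/9*h_B + 1/9*h_C

Substituting h_A = 0 and rearranging gives the linear system (I - Q) h = 1:
  [4/9, -1/3] . (h_B, h_C) = 1
  [-7/9, 8/9] . (h_B, h_C) = 1

Solving yields:
  h_B = 9
  h_C = 9

Starting state is B, so the expected hitting time is h_B = 9.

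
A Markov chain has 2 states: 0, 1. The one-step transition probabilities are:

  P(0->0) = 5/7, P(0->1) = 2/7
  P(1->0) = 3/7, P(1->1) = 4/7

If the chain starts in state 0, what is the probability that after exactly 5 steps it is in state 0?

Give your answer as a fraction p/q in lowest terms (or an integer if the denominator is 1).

Computing P^5 by repeated multiplication:
P^1 =
  0: [5/7, 2/7]
  1: [3/7, 4/7]
P^2 =
  0: [31/49, 18/49]
  1: [27/49, 22/49]
P^3 =
  0: [209/343, 134/343]
  1: [201/343, 142/343]
P^4 =
  0: [1447/2401, 954/2401]
  1: [1431/2401, 970/2401]
P^5 =
  0: [10097/16807, 6710/16807]
  1: [10065/16807, 6742/16807]

(P^5)[0 -> 0] = 10097/16807

Answer: 10097/16807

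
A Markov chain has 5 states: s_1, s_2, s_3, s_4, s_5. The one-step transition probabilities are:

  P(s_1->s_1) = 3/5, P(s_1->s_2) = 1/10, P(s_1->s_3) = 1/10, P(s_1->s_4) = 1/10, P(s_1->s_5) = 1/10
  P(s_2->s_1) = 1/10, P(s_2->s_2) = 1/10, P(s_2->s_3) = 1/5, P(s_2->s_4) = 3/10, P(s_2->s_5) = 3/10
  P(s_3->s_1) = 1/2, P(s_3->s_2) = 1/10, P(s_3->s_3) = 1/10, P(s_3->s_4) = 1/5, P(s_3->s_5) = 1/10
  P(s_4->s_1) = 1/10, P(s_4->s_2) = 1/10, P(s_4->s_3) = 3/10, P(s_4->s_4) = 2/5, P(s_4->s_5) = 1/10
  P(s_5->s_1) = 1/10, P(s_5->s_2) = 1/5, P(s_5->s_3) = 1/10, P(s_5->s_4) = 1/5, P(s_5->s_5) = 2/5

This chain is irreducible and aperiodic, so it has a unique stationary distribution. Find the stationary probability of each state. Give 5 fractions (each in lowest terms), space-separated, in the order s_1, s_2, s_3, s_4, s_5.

Answer: 94/289 2/17 181/1156 259/1156 3/17

Derivation:
The stationary distribution satisfies pi = pi * P, i.e.:
  pi_s_1 = 3/5*pi_s_1 + 1/10*pi_s_2 + 1/2*pi_s_3 + 1/10*pi_s_4 + 1/10*pi_s_5
  pi_s_2 = 1/10*pi_s_1 + 1/10*pi_s_2 + 1/10*pi_s_3 + 1/10*pi_s_4 + 1/5*pi_s_5
  pi_s_3 = 1/10*pi_s_1 + 1/5*pi_s_2 + 1/10*pi_s_3 + 3/10*pi_s_4 + 1/10*pi_s_5
  pi_s_4 = 1/10*pi_s_1 + 3/10*pi_s_2 + 1/5*pi_s_3 + 2/5*pi_s_4 + 1/5*pi_s_5
  pi_s_5 = 1/10*pi_s_1 + 3/10*pi_s_2 + 1/10*pi_s_3 + 1/10*pi_s_4 + 2/5*pi_s_5
with normalization: pi_s_1 + pi_s_2 + pi_s_3 + pi_s_4 + pi_s_5 = 1.

Using the first 4 balance equations plus normalization, the linear system A*pi = b is:
  [-2/5, 1/10, 1/2, 1/10, 1/10] . pi = 0
  [1/10, -9/10, 1/10, 1/10, 1/5] . pi = 0
  [1/10, 1/5, -9/10, 3/10, 1/10] . pi = 0
  [1/10, 3/10, 1/5, -3/5, 1/5] . pi = 0
  [1, 1, 1, 1, 1] . pi = 1

Solving yields:
  pi_s_1 = 94/289
  pi_s_2 = 2/17
  pi_s_3 = 181/1156
  pi_s_4 = 259/1156
  pi_s_5 = 3/17

Verification (pi * P):
  94/289*3/5 + 2/17*1/10 + 181/1156*1/2 + 259/1156*1/10 + 3/17*1/10 = 94/289 = pi_s_1  (ok)
  94/289*1/10 + 2/17*1/10 + 181/1156*1/10 + 259/1156*1/10 + 3/17*1/5 = 2/17 = pi_s_2  (ok)
  94/289*1/10 + 2/17*1/5 + 181/1156*1/10 + 259/1156*3/10 + 3/17*1/10 = 181/1156 = pi_s_3  (ok)
  94/289*1/10 + 2/17*3/10 + 181/1156*1/5 + 259/1156*2/5 + 3/17*1/5 = 259/1156 = pi_s_4  (ok)
  94/289*1/10 + 2/17*3/10 + 181/1156*1/10 + 259/1156*1/10 + 3/17*2/5 = 3/17 = pi_s_5  (ok)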